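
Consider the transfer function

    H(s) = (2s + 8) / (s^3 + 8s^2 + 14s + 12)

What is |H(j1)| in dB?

Substitute s = j1: numerator = 8 + j2, denominator = 4 + j13.
|H(j1)| = |8 + j2| / |4 + j13| = 8.2462 / 13.601 ≈ 0.6063.
In decibels: 20·log₁₀(0.6063) ≈ -4.35 dB.

|H(j1)|_dB ≈ -4.35 dB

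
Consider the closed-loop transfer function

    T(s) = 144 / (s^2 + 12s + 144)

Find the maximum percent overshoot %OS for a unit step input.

Comparing s^2 + 12s + 144 to s^2 + 2ζωₙs + ωₙ²: ωₙ = 12 rad/s and ζ = 12/(2·12) = 0.5.
%OS = 100·exp(−πζ/√(1−ζ²)) = 100·exp(−π·0.5/√(1−0.5²)) ≈ 16.3%.

%OS ≈ 16.3%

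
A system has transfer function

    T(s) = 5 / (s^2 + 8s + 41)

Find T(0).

Set s = 0: T(0) = (5) / (41) = 5/41.

T(0) = 5/41 ≈ 0.1220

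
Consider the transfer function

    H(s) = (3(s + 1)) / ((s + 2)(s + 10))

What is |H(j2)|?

|H(j2)| ≈ 0.2326

Substitute s = j2: numerator = 3 + j6, denominator = 16 + j24.
|H(j2)| = |3 + j6| / |16 + j24| = 6.7082 / 28.844 ≈ 0.2326.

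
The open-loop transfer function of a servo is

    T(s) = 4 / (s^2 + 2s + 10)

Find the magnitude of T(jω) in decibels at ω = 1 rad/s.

|T(j1)|_dB ≈ -7.25 dB

Substitute s = j1: numerator = 4, denominator = 9 + j2.
|T(j1)| = |4| / |9 + j2| = 4 / 9.2195 ≈ 0.4339.
In decibels: 20·log₁₀(0.4339) ≈ -7.25 dB.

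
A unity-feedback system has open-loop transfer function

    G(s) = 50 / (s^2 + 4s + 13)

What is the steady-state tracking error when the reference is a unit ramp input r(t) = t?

e_ss = ∞

G(s) has no poles at the origin.
This is a Type 0 system; Kv = lim_{s→0} s·G(s) = 0, so the steady-state error for a ramp input is infinite.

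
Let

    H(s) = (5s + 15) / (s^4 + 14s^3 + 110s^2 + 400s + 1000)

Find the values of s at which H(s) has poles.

The poles are the roots of the denominator s^4 + 14s^3 + 110s^2 + 400s + 1000 = 0.
No real roots exist; factor into two real quadratics: (s^2 + 10s + 50)(s^2 + 4s + 20) = 0.
Each quadratic gives a conjugate pair via the quadratic formula.

s = -5 ± 5j, -2 ± 4j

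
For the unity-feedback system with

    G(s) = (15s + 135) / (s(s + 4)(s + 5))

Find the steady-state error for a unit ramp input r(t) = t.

e_ss = 0.1481

G(s) has one pole at the origin.
This is a Type 1 system. Kv = lim_{s→0} s·G(s) = 135/20 = 27/4.
e_ss = 1/Kv = 1/(27/4) = 4/27 ≈ 0.1481.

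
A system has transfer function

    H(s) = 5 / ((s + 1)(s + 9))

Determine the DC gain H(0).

Set s = 0: H(0) = (5) / (9) = 5/9.

H(0) = 5/9 ≈ 0.5556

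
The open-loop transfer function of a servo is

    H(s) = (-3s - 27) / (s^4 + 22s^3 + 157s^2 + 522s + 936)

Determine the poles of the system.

The poles are the roots of the denominator s^4 + 22s^3 + 157s^2 + 522s + 936 = 0.
Trying s = -12: the polynomial evaluates to 0, so (s + 12) is a factor.
Dividing out leaves s^3 + 10s^2 + 37s + 78 = 0.
This factors further as (s^2 + 4s + 13)(s + 6) = 0.

s = -2 ± 3j, -12, -6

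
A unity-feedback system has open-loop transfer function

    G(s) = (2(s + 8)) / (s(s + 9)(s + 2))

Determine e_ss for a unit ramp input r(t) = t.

G(s) has one pole at the origin.
This is a Type 1 system. Kv = lim_{s→0} s·G(s) = 16/18 = 8/9.
e_ss = 1/Kv = 1/(8/9) = 9/8 ≈ 1.125.

e_ss = 1.125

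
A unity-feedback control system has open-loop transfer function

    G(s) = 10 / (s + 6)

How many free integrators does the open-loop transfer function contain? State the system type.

The denominator has no factor of s at the origin — no free integrator — so this is a Type 0 system.

Type 0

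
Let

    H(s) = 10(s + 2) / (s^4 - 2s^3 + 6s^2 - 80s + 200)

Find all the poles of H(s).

s = 3 ± j, -2 ± 4j

The poles are the roots of the denominator s^4 - 2s^3 + 6s^2 - 80s + 200 = 0.
No real roots exist; factor into two real quadratics: (s^2 - 6s + 10)(s^2 + 4s + 20) = 0.
Each quadratic gives a conjugate pair via the quadratic formula.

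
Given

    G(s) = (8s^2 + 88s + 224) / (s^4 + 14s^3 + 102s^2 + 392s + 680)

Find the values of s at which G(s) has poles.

s = -3 + 5j, -3 - 5j, -4 + 2j, -4 - 2j

The poles are the roots of the denominator s^4 + 14s^3 + 102s^2 + 392s + 680 = 0.
No real roots exist; factor into two real quadratics: (s^2 + 6s + 34)(s^2 + 8s + 20) = 0.
Each quadratic gives a conjugate pair via the quadratic formula.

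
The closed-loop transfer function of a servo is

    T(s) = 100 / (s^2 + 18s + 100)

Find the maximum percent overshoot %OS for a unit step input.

Comparing s^2 + 18s + 100 to s^2 + 2ζωₙs + ωₙ²: ωₙ = 10 rad/s and ζ = 18/(2·10) = 0.9.
%OS = 100·exp(−πζ/√(1−ζ²)) = 100·exp(−π·0.9/√(1−0.9²)) ≈ 0.152%.

%OS ≈ 0.152%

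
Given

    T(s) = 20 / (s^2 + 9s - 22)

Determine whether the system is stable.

unstable

The denominator s^2 + 9s - 22 factors as (s + 11)(s - 2), giving poles at s = -11, 2.
Since the pole(s) at s = 2 lie in the right half-plane, the system is unstable.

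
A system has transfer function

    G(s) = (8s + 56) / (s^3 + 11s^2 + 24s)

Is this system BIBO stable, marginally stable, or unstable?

marginally stable

The denominator s^3 + 11s^2 + 24s factors as s(s + 3)(s + 8), giving poles at s = 0, -3, -8.
Since the simple pole(s) at s = 0 lie on the jω-axis with none in the right half-plane, the system is marginally stable.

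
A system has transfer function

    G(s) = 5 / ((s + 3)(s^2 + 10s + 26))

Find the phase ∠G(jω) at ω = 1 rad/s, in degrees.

At s = j1: numerator = 5, denominator = 65 + j55.
∠G = ∠num − ∠den = 0° − (40.236°) = -40.24°.

∠G(j1) ≈ -40.24°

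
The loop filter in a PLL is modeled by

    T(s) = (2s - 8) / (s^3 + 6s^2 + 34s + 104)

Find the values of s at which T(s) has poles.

The poles are the roots of the denominator s^3 + 6s^2 + 34s + 104 = 0.
Trying s = -4: the polynomial evaluates to 0, so (s + 4) is a factor.
Dividing out leaves s^2 + 2s + 26 = 0.
The quadratic formula then gives s = -1 ± 5j.

s = -1 ± 5j, -4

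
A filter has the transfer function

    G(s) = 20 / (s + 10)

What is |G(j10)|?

Substitute s = j10: numerator = 20, denominator = 10 + j10.
|G(j10)| = |20| / |10 + j10| = 20 / 14.142 ≈ 1.414.

|G(j10)| ≈ 1.414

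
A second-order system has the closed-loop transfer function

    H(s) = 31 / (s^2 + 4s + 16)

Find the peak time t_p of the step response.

t_p ≈ 0.9069 s

Comparing s^2 + 4s + 16 to s^2 + 2ζωₙs + ωₙ²: ωₙ = 4 rad/s and ζ = 4/(2·4) = 0.5.
ζωₙ = 4/2 = 2, so ω_d = ωₙ√(1−ζ²) = √(ωₙ² − (ζωₙ)²) = √(16 − 2²) = √12 ≈ 3.464 rad/s.
t_p = π/ω_d = π/3.464 ≈ 0.9069 s.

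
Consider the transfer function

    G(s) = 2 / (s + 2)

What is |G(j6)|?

|G(j6)| ≈ 0.3162

Substitute s = j6: numerator = 2, denominator = 2 + j6.
|G(j6)| = |2| / |2 + j6| = 2 / 6.3246 ≈ 0.3162.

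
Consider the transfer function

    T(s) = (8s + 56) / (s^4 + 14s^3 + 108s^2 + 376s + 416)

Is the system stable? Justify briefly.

The denominator s^4 + 14s^3 + 108s^2 + 376s + 416 factors as (s^2 + 8s + 52)(s + 2)(s + 4), giving poles at s = -4 ± 6j, -2, -4.
Since all poles lie strictly in the left half-plane, the system is stable.

stable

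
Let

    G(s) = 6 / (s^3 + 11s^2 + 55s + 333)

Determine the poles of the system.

The poles are the roots of the denominator s^3 + 11s^2 + 55s + 333 = 0.
Trying s = -9: the polynomial evaluates to 0, so (s + 9) is a factor.
Dividing out leaves s^2 + 2s + 37 = 0.
The quadratic formula then gives s = -1 ± 6j.

s = -1 ± 6j, -9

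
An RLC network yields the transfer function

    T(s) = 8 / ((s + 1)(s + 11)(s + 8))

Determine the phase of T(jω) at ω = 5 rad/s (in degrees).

At s = j5: numerator = 8, denominator = -412 + j410.
∠T = ∠num − ∠den = 0° − (135.14°) = -135.1°.

∠T(j5) ≈ -135.1°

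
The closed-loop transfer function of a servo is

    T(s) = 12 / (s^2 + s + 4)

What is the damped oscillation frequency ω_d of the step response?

ω_d ≈ 1.936 rad/s

Comparing s^2 + s + 4 to s^2 + 2ζωₙs + ωₙ²: ωₙ = 2 rad/s and ζ = 1/(2·2) = 0.25.
ζωₙ = 1/2 = 0.5, so ω_d = ωₙ√(1−ζ²) = √(ωₙ² − (ζωₙ)²) = √(4 − 0.5²) = √3.75 ≈ 1.936 rad/s.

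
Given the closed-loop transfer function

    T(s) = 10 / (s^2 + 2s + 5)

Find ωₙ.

ωₙ ≈ 2.236 rad/s

Compare the denominator to the standard form s^2 + 2ζωₙs + ωₙ².
ωₙ² = 5, so ωₙ = √5 ≈ 2.236 rad/s.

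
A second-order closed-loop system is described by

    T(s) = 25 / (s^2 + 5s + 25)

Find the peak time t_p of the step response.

t_p ≈ 0.7255 s

Comparing s^2 + 5s + 25 to s^2 + 2ζωₙs + ωₙ²: ωₙ = 5 rad/s and ζ = 5/(2·5) = 0.5.
ζωₙ = 5/2 = 2.5, so ω_d = ωₙ√(1−ζ²) = √(ωₙ² − (ζωₙ)²) = √(25 − 2.5²) = √18.75 ≈ 4.330 rad/s.
t_p = π/ω_d = π/4.330 ≈ 0.7255 s.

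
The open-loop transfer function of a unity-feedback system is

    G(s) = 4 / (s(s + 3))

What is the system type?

Type 1

The denominator has 1 factor of s at the origin (free integrator), so this is a Type 1 system.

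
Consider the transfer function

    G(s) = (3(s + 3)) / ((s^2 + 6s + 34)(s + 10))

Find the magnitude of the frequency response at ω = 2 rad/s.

Substitute s = j2: numerator = 9 + j6, denominator = 276 + j180.
|G(j2)| = |9 + j6| / |276 + j180| = 10.817 / 329.51 ≈ 0.03283.

|G(j2)| ≈ 0.03283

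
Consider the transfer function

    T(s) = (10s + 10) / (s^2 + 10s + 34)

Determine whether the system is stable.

The denominator s^2 + 10s + 34 factors as (s^2 + 10s + 34), giving poles at s = -5 ± 3j.
Since all poles lie strictly in the left half-plane, the system is stable.

stable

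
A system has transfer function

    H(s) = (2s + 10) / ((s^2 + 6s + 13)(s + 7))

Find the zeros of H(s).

Set the numerator to zero: 2s + 10 = 0, i.e. 2·(s + 5) = 0.
So s = -5.

s = -5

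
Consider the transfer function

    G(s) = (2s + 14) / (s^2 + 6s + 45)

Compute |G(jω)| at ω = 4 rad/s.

|G(j4)| ≈ 0.4284

Substitute s = j4: numerator = 14 + j8, denominator = 29 + j24.
|G(j4)| = |14 + j8| / |29 + j24| = 16.125 / 37.643 ≈ 0.4284.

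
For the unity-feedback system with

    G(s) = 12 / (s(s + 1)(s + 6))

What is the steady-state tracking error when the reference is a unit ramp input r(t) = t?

e_ss = 0.5000

G(s) has one pole at the origin.
This is a Type 1 system. Kv = lim_{s→0} s·G(s) = 12/6 = 2.
e_ss = 1/Kv = 1/(2) = 1/2 ≈ 0.5000.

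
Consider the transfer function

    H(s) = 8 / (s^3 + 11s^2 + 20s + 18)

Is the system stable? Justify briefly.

stable

The denominator s^3 + 11s^2 + 20s + 18 factors as (s^2 + 2s + 2)(s + 9), giving poles at s = -1 ± j, -9.
Since all poles lie strictly in the left half-plane, the system is stable.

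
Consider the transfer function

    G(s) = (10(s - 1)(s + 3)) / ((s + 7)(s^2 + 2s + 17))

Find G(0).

G(0) = -30/119 ≈ -0.2521

At s = 0 each factor (s + a) contributes a and each (s^2 + bs + c) contributes c.
G(0) = 10·(-1) · (3) / ((7) · (17)) = -30/119 = -30/119.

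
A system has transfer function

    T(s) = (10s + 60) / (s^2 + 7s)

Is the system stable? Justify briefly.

The denominator s^2 + 7s factors as s(s + 7), giving poles at s = 0, -7.
Since the simple pole(s) at s = 0 lie on the jω-axis with none in the right half-plane, the system is marginally stable.

marginally stable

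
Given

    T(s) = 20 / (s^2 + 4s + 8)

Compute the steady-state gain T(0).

Set s = 0: T(0) = (20) / (8) = 5/2.

T(0) = 5/2 ≈ 2.500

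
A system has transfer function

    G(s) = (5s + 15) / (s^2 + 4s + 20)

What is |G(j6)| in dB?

|G(j6)|_dB ≈ 1.31 dB

Substitute s = j6: numerator = 15 + j30, denominator = -16 + j24.
|G(j6)| = |15 + j30| / |-16 + j24| = 33.541 / 28.844 ≈ 1.163.
In decibels: 20·log₁₀(1.163) ≈ 1.31 dB.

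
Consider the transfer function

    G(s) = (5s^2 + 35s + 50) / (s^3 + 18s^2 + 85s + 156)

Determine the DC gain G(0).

Set s = 0: G(0) = (50) / (156) = 25/78.

G(0) = 25/78 ≈ 0.3205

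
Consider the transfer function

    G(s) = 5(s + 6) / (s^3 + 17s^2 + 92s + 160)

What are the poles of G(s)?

s = -8, -5, -4

The poles are the roots of the denominator s^3 + 17s^2 + 92s + 160 = 0.
Trying s = -8: the polynomial evaluates to 0, so (s + 8) is a factor.
Dividing out leaves s^2 + 9s + 20 = 0.
Factoring the quadratic: (s + 5)(s + 4) = 0.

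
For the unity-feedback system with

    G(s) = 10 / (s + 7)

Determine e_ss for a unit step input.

e_ss = 0.4118

G(s) has no poles at the origin.
This is a Type 0 system. Kp = lim_{s→0} G(s) = 10/7.
e_ss = 1/(1 + Kp) = 1/(1 + 10/7) = 7/17 ≈ 0.4118.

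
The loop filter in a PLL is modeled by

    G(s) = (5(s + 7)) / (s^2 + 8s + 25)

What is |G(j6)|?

Substitute s = j6: numerator = 35 + j30, denominator = -11 + j48.
|G(j6)| = |35 + j30| / |-11 + j48| = 46.098 / 49.244 ≈ 0.9361.

|G(j6)| ≈ 0.9361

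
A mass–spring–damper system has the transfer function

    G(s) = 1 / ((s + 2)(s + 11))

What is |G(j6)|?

Substitute s = j6: numerator = 1, denominator = -14 + j78.
|G(j6)| = |1| / |-14 + j78| = 1 / 79.246 ≈ 0.01262.

|G(j6)| ≈ 0.01262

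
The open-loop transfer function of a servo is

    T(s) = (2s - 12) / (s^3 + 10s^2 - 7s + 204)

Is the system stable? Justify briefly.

The denominator s^3 + 10s^2 - 7s + 204 factors as (s + 12)(s^2 - 2s + 17), giving poles at s = -12, 1 ± 4j.
Since the pole(s) at s = 1 + 4j, 1 - 4j lie in the right half-plane, the system is unstable.

unstable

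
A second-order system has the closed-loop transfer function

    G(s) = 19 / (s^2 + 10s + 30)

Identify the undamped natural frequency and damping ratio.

ωₙ ≈ 5.477 rad/s, ζ ≈ 0.9129

Compare the denominator to the standard form s^2 + 2ζωₙs + ωₙ².
ωₙ² = 30, so ωₙ = √30 ≈ 5.477 rad/s.
2ζωₙ = 10, so ζ = 10/(2·√30) ≈ 0.9129.
With ζ = 0.9129 the response is underdamped.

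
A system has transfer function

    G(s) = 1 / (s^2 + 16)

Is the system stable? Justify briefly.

marginally stable

The denominator s^2 + 16 factors as (s^2 + 16), giving poles at s = ±4j.
Since the simple pole(s) at s = ±4j lie on the jω-axis with none in the right half-plane, the system is marginally stable.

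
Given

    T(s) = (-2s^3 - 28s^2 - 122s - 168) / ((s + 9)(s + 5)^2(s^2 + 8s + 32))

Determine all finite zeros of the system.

s = -3, -4, -7

Set the numerator to zero: -2s^3 - 28s^2 - 122s - 168 = 0, i.e. -2·(s^3 + 14s^2 + 61s + 84) = 0.
Factoring: (s + 3)(s + 4)(s + 7) = 0.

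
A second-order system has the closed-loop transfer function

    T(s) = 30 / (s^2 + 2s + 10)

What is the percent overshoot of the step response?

Comparing s^2 + 2s + 10 to s^2 + 2ζωₙs + ωₙ²: ωₙ = √10 ≈ 3.162 rad/s and ζ = 2/(2·√10) ≈ 0.3162.
%OS = 100·exp(−πζ/√(1−ζ²)) = 100·exp(−π·0.3162/√(1−0.3162²)) ≈ 35.1%.

%OS ≈ 35.1%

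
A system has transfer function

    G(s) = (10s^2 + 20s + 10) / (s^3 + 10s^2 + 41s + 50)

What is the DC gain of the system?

Set s = 0: G(0) = (10) / (50) = 1/5.

G(0) = 1/5 ≈ 0.2000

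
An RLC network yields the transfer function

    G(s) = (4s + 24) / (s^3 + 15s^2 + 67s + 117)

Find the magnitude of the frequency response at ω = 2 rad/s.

|G(j2)| ≈ 0.1829

Substitute s = j2: numerator = 24 + j8, denominator = 57 + j126.
|G(j2)| = |24 + j8| / |57 + j126| = 25.298 / 138.29 ≈ 0.1829.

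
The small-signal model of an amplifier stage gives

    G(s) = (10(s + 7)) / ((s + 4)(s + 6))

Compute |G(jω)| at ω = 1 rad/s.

Substitute s = j1: numerator = 70 + j10, denominator = 23 + j10.
|G(j1)| = |70 + j10| / |23 + j10| = 70.711 / 25.080 ≈ 2.819.

|G(j1)| ≈ 2.819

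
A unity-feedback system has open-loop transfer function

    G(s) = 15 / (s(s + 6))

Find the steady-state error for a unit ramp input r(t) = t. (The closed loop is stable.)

e_ss = 0.4000

G(s) has one pole at the origin.
This is a Type 1 system. Kv = lim_{s→0} s·G(s) = 15/6 = 5/2.
e_ss = 1/Kv = 1/(5/2) = 2/5 ≈ 0.4000.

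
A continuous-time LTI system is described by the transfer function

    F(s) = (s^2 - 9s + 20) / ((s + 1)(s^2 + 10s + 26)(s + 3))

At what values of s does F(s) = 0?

Set the numerator to zero: s^2 - 9s + 20 = 0.
Factoring: (s - 5)(s - 4) = 0.

s = 5, 4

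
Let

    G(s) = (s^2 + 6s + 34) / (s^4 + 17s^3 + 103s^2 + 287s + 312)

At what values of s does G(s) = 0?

s = -3 + 5j, -3 - 5j

Set the numerator to zero: s^2 + 6s + 34 = 0.
Factoring: (s^2 + 6s + 34) = 0.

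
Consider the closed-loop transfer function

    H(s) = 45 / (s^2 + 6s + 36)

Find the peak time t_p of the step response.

Comparing s^2 + 6s + 36 to s^2 + 2ζωₙs + ωₙ²: ωₙ = 6 rad/s and ζ = 6/(2·6) = 0.5.
ζωₙ = 6/2 = 3, so ω_d = ωₙ√(1−ζ²) = √(ωₙ² − (ζωₙ)²) = √(36 − 3²) = √27 ≈ 5.196 rad/s.
t_p = π/ω_d = π/5.196 ≈ 0.6046 s.

t_p ≈ 0.6046 s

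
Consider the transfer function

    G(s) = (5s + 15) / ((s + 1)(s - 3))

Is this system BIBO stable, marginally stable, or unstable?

The poles can be read from the denominator factors: s = -1, 3.
Since the pole(s) at s = 3 lie in the right half-plane, the system is unstable.

unstable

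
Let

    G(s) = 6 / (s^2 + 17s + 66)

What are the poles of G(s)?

The poles are the roots of the denominator s^2 + 17s + 66 = 0.
Factoring: (s + 11)(s + 6) = 0, so s = -11 and s = -6.

s = -11, -6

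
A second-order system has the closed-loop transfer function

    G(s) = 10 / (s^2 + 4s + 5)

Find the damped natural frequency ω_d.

Comparing s^2 + 4s + 5 to s^2 + 2ζωₙs + ωₙ²: ωₙ = √5 ≈ 2.236 rad/s and ζ = 4/(2·√5) ≈ 0.8944.
ζωₙ = 4/2 = 2, so ω_d = ωₙ√(1−ζ²) = √(ωₙ² − (ζωₙ)²) = √(5 − 2²) = √1 = 1 rad/s.

ω_d = 1 rad/s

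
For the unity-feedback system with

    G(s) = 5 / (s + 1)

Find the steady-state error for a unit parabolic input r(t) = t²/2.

G(s) has no poles at the origin.
This is a Type 0 system; Ka = lim_{s→0} s^2·G(s) = 0, so the steady-state error for a parabola input is infinite.

e_ss = ∞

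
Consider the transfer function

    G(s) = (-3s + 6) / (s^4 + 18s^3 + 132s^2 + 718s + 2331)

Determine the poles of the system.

The poles are the roots of the denominator s^4 + 18s^3 + 132s^2 + 718s + 2331 = 0.
Trying s = -9: the polynomial evaluates to 0, so (s + 9) is a factor.
Dividing out leaves s^3 + 9s^2 + 51s + 259 = 0.
This factors further as (s^2 + 2s + 37)(s + 7) = 0.

s = -1 ± 6j, -9, -7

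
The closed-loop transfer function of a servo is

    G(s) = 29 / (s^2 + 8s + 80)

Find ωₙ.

ωₙ ≈ 8.944 rad/s

Compare the denominator to the standard form s^2 + 2ζωₙs + ωₙ².
ωₙ² = 80, so ωₙ = √80 ≈ 8.944 rad/s.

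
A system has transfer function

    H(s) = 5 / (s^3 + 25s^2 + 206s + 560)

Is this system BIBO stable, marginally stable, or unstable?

The denominator s^3 + 25s^2 + 206s + 560 factors as (s + 7)(s + 8)(s + 10), giving poles at s = -7, -8, -10.
Since all poles lie strictly in the left half-plane, the system is stable.

stable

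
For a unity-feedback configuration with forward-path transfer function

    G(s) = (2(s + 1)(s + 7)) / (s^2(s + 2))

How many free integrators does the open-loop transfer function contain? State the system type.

The denominator has 2 factors of s at the origin (free integrators), so this is a Type 2 system.

Type 2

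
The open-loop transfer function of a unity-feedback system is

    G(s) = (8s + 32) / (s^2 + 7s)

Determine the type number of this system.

Factor s from the denominator: s^2 + 7s = s·(s + 7).
There is 1 pole at the origin, so the system is Type 1.

Type 1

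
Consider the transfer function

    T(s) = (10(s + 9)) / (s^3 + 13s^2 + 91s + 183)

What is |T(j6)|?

|T(j6)| ≈ 0.2481

Substitute s = j6: numerator = 90 + j60, denominator = -285 + j330.
|T(j6)| = |90 + j60| / |-285 + j330| = 108.17 / 436.03 ≈ 0.2481.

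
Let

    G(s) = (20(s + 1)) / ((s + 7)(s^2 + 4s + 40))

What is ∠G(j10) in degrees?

∠G(j10) ≈ -117.0°

At s = j10: numerator = 20 + j200, denominator = -820 - j320.
∠G = ∠num − ∠den = 84.289° − (-158.68°) = 243.0°, which wraps to -117.0°.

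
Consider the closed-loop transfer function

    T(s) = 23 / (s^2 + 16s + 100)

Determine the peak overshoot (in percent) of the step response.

%OS ≈ 1.52%

Comparing s^2 + 16s + 100 to s^2 + 2ζωₙs + ωₙ²: ωₙ = 10 rad/s and ζ = 16/(2·10) = 0.8.
%OS = 100·exp(−πζ/√(1−ζ²)) = 100·exp(−π·0.8/√(1−0.8²)) ≈ 1.52%.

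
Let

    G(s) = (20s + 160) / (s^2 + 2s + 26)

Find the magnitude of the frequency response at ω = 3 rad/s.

|G(j3)| ≈ 9.479

Substitute s = j3: numerator = 160 + j60, denominator = 17 + j6.
|G(j3)| = |160 + j60| / |17 + j6| = 170.88 / 18.028 ≈ 9.479.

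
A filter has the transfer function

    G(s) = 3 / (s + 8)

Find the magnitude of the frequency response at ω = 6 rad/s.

Substitute s = j6: numerator = 3, denominator = 8 + j6.
|G(j6)| = |3| / |8 + j6| = 3 / 10 = 0.3000.

|G(j6)| = 0.3000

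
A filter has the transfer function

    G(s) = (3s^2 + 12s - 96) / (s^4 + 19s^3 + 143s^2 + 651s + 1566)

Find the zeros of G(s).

s = 4, -8

Set the numerator to zero: 3s^2 + 12s - 96 = 0, i.e. 3·(s^2 + 4s - 32) = 0.
Factoring: (s - 4)(s + 8) = 0.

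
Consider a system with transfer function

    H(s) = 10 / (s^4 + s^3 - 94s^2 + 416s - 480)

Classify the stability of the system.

unstable

The denominator s^4 + s^3 - 94s^2 + 416s - 480 factors as (s + 12)(s - 4)(s - 5)(s - 2), giving poles at s = -12, 4, 5, 2.
Since the pole(s) at s = 4, 5, 2 lie in the right half-plane, the system is unstable.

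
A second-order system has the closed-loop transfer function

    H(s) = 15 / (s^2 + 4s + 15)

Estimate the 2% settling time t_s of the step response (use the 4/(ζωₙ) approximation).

t_s ≈ 2 s

Comparing s^2 + 4s + 15 to s^2 + 2ζωₙs + ωₙ²: ωₙ = √15 ≈ 3.873 rad/s and ζ = 4/(2·√15) ≈ 0.5164.
ζωₙ = 4/2 = 2, so t_s ≈ 4/(ζωₙ) = 4/2 = 2 s.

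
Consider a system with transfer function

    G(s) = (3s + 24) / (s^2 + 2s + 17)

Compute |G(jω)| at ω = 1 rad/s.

Substitute s = j1: numerator = 24 + j3, denominator = 16 + j2.
|G(j1)| = |24 + j3| / |16 + j2| = 24.187 / 16.125 = 1.500.

|G(j1)| = 1.500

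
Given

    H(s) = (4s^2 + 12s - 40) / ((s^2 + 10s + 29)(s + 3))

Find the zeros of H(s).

Set the numerator to zero: 4s^2 + 12s - 40 = 0, i.e. 4·(s^2 + 3s - 10) = 0.
Factoring: (s + 5)(s - 2) = 0.

s = -5, 2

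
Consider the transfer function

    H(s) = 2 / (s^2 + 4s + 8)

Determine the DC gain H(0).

Set s = 0: H(0) = (2) / (8) = 1/4.

H(0) = 1/4 ≈ 0.2500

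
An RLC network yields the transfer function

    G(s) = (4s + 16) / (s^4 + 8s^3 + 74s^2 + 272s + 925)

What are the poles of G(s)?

s = -3 + 4j, -3 - 4j, -1 + 6j, -1 - 6j

The poles are the roots of the denominator s^4 + 8s^3 + 74s^2 + 272s + 925 = 0.
No real roots exist; factor into two real quadratics: (s^2 + 6s + 25)(s^2 + 2s + 37) = 0.
Each quadratic gives a conjugate pair via the quadratic formula.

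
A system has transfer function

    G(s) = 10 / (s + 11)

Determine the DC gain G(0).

G(0) = 10/11 ≈ 0.9091

At s = 0 each factor (s + a) contributes a and each (s^2 + bs + c) contributes c.
G(0) = 10·1 / ((11)) = 10/11 = 10/11.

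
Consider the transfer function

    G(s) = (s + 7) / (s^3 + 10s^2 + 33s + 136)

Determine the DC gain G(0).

Set s = 0: G(0) = (7) / (136) = 7/136.

G(0) = 7/136 ≈ 0.05147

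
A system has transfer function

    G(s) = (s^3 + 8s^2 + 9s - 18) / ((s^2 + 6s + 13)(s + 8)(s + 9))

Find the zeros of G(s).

s = -6, 1, -3

Set the numerator to zero: s^3 + 8s^2 + 9s - 18 = 0.
Factoring: (s + 6)(s - 1)(s + 3) = 0.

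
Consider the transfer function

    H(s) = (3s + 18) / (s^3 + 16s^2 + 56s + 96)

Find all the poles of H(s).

The poles are the roots of the denominator s^3 + 16s^2 + 56s + 96 = 0.
Trying s = -12: the polynomial evaluates to 0, so (s + 12) is a factor.
Dividing out leaves s^2 + 4s + 8 = 0.
The quadratic formula then gives s = -2 ± 2j.

s = -2 ± 2j, -12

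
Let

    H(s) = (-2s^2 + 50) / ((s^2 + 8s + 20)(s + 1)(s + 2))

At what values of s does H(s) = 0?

s = -5, 5

Set the numerator to zero: -2s^2 + 50 = 0, i.e. -2·(s^2 - 25) = 0.
Factoring: (s + 5)(s - 5) = 0.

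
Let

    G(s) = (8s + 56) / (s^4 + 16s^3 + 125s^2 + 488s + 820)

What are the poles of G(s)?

s = -4 + 2j, -4 - 2j, -4 + 5j, -4 - 5j

The poles are the roots of the denominator s^4 + 16s^3 + 125s^2 + 488s + 820 = 0.
No real roots exist; factor into two real quadratics: (s^2 + 8s + 20)(s^2 + 8s + 41) = 0.
Each quadratic gives a conjugate pair via the quadratic formula.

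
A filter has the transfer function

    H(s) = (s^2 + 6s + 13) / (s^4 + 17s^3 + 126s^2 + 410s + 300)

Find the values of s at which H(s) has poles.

The poles are the roots of the denominator s^4 + 17s^3 + 126s^2 + 410s + 300 = 0.
Trying s = -1: the polynomial evaluates to 0, so (s + 1) is a factor.
Dividing out leaves s^3 + 16s^2 + 110s + 300 = 0.
This factors further as (s^2 + 10s + 50)(s + 6) = 0.

s = -5 ± 5j, -1, -6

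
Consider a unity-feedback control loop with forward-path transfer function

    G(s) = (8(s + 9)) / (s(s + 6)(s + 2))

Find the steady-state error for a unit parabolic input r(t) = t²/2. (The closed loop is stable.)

e_ss = ∞

G(s) has one pole at the origin.
This is a Type 1 system; Ka = lim_{s→0} s^2·G(s) = 0, so the steady-state error for a parabola input is infinite.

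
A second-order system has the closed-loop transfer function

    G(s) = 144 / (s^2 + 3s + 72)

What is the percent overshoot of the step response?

Comparing s^2 + 3s + 72 to s^2 + 2ζωₙs + ωₙ²: ωₙ = √72 ≈ 8.485 rad/s and ζ = 3/(2·√72) ≈ 0.1768.
%OS = 100·exp(−πζ/√(1−ζ²)) = 100·exp(−π·0.1768/√(1−0.1768²)) ≈ 56.9%.

%OS ≈ 56.9%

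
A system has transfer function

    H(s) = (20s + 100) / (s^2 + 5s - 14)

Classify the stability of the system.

unstable

The denominator s^2 + 5s - 14 factors as (s + 7)(s - 2), giving poles at s = -7, 2.
Since the pole(s) at s = 2 lie in the right half-plane, the system is unstable.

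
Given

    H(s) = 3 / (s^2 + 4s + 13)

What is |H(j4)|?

Substitute s = j4: numerator = 3, denominator = -3 + j16.
|H(j4)| = |3| / |-3 + j16| = 3 / 16.279 ≈ 0.1843.

|H(j4)| ≈ 0.1843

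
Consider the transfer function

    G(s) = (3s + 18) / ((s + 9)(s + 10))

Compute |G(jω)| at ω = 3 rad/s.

Substitute s = j3: numerator = 18 + j9, denominator = 81 + j57.
|G(j3)| = |18 + j9| / |81 + j57| = 20.125 / 99.045 ≈ 0.2032.

|G(j3)| ≈ 0.2032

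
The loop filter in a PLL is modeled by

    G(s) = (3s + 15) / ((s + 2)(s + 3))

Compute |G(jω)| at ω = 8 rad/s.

|G(j8)| ≈ 0.4017

Substitute s = j8: numerator = 15 + j24, denominator = -58 + j40.
|G(j8)| = |15 + j24| / |-58 + j40| = 28.302 / 70.456 ≈ 0.4017.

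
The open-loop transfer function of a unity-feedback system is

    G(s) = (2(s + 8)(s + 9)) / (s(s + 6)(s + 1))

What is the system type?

Type 1

The denominator has 1 factor of s at the origin (free integrator), so this is a Type 1 system.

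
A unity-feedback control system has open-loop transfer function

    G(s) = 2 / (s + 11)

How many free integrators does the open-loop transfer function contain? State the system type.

Type 0

The denominator has no factor of s at the origin — no free integrator — so this is a Type 0 system.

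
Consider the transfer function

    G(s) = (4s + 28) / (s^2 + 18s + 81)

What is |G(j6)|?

Substitute s = j6: numerator = 28 + j24, denominator = 45 + j108.
|G(j6)| = |28 + j24| / |45 + j108| = 36.878 / 117 ≈ 0.3152.

|G(j6)| ≈ 0.3152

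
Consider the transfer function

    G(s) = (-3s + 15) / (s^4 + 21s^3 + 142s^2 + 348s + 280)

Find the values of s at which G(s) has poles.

s = -10, -7, -2, -2

The poles are the roots of the denominator s^4 + 21s^3 + 142s^2 + 348s + 280 = 0.
Trying s = -10: the polynomial evaluates to 0, so (s + 10) is a factor.
Dividing out leaves s^3 + 11s^2 + 32s + 28 = 0.
This factors further as (s + 7)(s + 2)^2 = 0.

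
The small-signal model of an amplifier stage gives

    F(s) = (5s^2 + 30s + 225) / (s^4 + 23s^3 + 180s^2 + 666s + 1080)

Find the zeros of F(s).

s = -3 + 6j, -3 - 6j

Set the numerator to zero: 5s^2 + 30s + 225 = 0, i.e. 5·(s^2 + 6s + 45) = 0.
Factoring: (s^2 + 6s + 45) = 0.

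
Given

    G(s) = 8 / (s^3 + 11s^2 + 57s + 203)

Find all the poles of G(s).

s = -2 + 5j, -2 - 5j, -7

The poles are the roots of the denominator s^3 + 11s^2 + 57s + 203 = 0.
Trying s = -7: the polynomial evaluates to 0, so (s + 7) is a factor.
Dividing out leaves s^2 + 4s + 29 = 0.
The quadratic formula then gives s = -2 ± 5j.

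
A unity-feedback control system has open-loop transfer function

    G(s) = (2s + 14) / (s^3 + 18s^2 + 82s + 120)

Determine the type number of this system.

The denominator has no factor of s at the origin — no free integrator — so this is a Type 0 system.

Type 0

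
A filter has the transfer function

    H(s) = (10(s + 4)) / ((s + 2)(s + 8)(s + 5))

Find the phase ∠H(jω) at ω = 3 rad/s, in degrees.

∠H(j3) ≈ -70.96°

At s = j3: numerator = 40 + j30, denominator = -55 + j171.
∠H = ∠num − ∠den = 36.870° − (107.83°) = -70.96°.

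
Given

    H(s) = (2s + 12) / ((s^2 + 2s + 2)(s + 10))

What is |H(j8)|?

Substitute s = j8: numerator = 12 + j16, denominator = -748 - j336.
|H(j8)| = |12 + j16| / |-748 - j336| = 20 / 820 ≈ 0.02439.

|H(j8)| ≈ 0.02439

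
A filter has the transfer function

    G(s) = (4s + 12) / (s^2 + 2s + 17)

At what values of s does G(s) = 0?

Set the numerator to zero: 4s + 12 = 0, i.e. 4·(s + 3) = 0.
So s = -3.

s = -3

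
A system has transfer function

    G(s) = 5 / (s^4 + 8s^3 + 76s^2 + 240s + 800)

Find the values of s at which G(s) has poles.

s = -2 + 4j, -2 - 4j, -2 + 6j, -2 - 6j

The poles are the roots of the denominator s^4 + 8s^3 + 76s^2 + 240s + 800 = 0.
No real roots exist; factor into two real quadratics: (s^2 + 4s + 20)(s^2 + 4s + 40) = 0.
Each quadratic gives a conjugate pair via the quadratic formula.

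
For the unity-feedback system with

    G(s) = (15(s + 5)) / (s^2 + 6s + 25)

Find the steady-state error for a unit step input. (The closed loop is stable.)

G(s) has no poles at the origin.
This is a Type 0 system. Kp = lim_{s→0} G(s) = 75/25 = 3.
e_ss = 1/(1 + Kp) = 1/(1 + 3) = 1/4 ≈ 0.2500.

e_ss = 0.2500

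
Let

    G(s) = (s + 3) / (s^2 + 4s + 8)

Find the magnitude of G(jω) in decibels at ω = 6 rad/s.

Substitute s = j6: numerator = 3 + j6, denominator = -28 + j24.
|G(j6)| = |3 + j6| / |-28 + j24| = 6.7082 / 36.878 ≈ 0.1819.
In decibels: 20·log₁₀(0.1819) ≈ -14.8 dB.

|G(j6)|_dB ≈ -14.8 dB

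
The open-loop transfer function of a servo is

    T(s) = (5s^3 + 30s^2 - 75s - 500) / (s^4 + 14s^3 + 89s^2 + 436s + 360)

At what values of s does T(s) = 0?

s = -5, 4, -5

Set the numerator to zero: 5s^3 + 30s^2 - 75s - 500 = 0, i.e. 5·(s^3 + 6s^2 - 15s - 100) = 0.
Factoring: (s + 5)^2(s - 4) = 0.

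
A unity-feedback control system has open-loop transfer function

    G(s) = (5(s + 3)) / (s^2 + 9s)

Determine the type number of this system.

The denominator has 1 factor of s at the origin (free integrator), so this is a Type 1 system.

Type 1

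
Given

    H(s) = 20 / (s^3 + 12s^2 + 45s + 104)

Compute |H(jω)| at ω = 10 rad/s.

Substitute s = j10: numerator = 20, denominator = -1096 - j550.
|H(j10)| = |20| / |-1096 - j550| = 20 / 1226.3 ≈ 0.01631.

|H(j10)| ≈ 0.01631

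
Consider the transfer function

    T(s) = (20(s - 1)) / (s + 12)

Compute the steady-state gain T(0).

At s = 0 each factor (s + a) contributes a and each (s^2 + bs + c) contributes c.
T(0) = 20·(-1) / ((12)) = -20/12 = -5/3.

T(0) = -5/3 ≈ -1.667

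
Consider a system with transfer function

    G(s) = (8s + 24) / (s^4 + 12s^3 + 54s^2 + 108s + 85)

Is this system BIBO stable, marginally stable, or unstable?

The denominator s^4 + 12s^3 + 54s^2 + 108s + 85 factors as (s^2 + 8s + 17)(s^2 + 4s + 5), giving poles at s = -4 ± j, -2 ± j.
Since all poles lie strictly in the left half-plane, the system is stable.

stable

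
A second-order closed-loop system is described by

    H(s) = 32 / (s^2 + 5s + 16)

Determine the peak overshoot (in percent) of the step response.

Comparing s^2 + 5s + 16 to s^2 + 2ζωₙs + ωₙ²: ωₙ = 4 rad/s and ζ = 5/(2·4) = 0.625.
%OS = 100·exp(−πζ/√(1−ζ²)) = 100·exp(−π·0.625/√(1−0.625²)) ≈ 8.08%.

%OS ≈ 8.08%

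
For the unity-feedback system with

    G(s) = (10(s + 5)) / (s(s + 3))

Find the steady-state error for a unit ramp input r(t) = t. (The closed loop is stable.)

e_ss = 0.06000

G(s) has one pole at the origin.
This is a Type 1 system. Kv = lim_{s→0} s·G(s) = 50/3.
e_ss = 1/Kv = 1/(50/3) = 3/50 ≈ 0.06000.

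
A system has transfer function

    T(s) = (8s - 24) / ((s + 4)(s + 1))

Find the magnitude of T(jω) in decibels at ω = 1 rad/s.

Substitute s = j1: numerator = -24 + j8, denominator = 3 + j5.
|T(j1)| = |-24 + j8| / |3 + j5| = 25.298 / 5.8310 ≈ 4.339.
In decibels: 20·log₁₀(4.339) ≈ 12.7 dB.

|T(j1)|_dB ≈ 12.7 dB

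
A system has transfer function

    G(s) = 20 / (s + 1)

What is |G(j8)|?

|G(j8)| ≈ 2.481

Substitute s = j8: numerator = 20, denominator = 1 + j8.
|G(j8)| = |20| / |1 + j8| = 20 / 8.0623 ≈ 2.481.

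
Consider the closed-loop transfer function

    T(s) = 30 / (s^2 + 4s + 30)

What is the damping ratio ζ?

ζ ≈ 0.3651

Compare the denominator to the standard form s^2 + 2ζωₙs + ωₙ².
ωₙ² = 30, so ωₙ = √30 ≈ 5.477 rad/s.
2ζωₙ = 4, so ζ = 4/(2·√30) ≈ 0.3651.
With ζ = 0.3651 the response is underdamped.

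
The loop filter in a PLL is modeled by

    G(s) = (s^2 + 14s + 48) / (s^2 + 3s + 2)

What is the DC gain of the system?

G(0) = 24

Set s = 0: G(0) = (48) / (2) = 24.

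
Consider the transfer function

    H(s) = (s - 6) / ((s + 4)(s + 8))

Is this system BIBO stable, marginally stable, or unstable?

stable

The poles can be read from the denominator factors: s = -4, -8.
Since all poles lie strictly in the left half-plane, the system is stable.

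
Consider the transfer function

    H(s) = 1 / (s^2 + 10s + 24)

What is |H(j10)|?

|H(j10)| ≈ 0.007962

Substitute s = j10: numerator = 1, denominator = -76 + j100.
|H(j10)| = |1| / |-76 + j100| = 1 / 125.60 ≈ 0.007962.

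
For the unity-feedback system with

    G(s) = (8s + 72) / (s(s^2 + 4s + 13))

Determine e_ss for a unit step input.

e_ss = 0

G(s) has one pole at the origin.
This is a Type 1 system; for a step input the steady-state error is zero.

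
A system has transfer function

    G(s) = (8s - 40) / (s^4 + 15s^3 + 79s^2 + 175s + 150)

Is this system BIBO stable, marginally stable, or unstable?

stable

The denominator s^4 + 15s^3 + 79s^2 + 175s + 150 factors as (s + 6)(s^2 + 4s + 5)(s + 5), giving poles at s = -6, -2 ± j, -5.
Since all poles lie strictly in the left half-plane, the system is stable.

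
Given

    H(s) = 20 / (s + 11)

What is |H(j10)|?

Substitute s = j10: numerator = 20, denominator = 11 + j10.
|H(j10)| = |20| / |11 + j10| = 20 / 14.866 ≈ 1.345.

|H(j10)| ≈ 1.345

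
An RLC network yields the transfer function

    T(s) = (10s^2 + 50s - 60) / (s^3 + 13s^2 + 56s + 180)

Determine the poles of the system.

s = -2 ± 4j, -9

The poles are the roots of the denominator s^3 + 13s^2 + 56s + 180 = 0.
Trying s = -9: the polynomial evaluates to 0, so (s + 9) is a factor.
Dividing out leaves s^2 + 4s + 20 = 0.
The quadratic formula then gives s = -2 ± 4j.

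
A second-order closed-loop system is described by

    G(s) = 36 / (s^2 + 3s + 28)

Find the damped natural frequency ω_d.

ω_d ≈ 5.074 rad/s

Comparing s^2 + 3s + 28 to s^2 + 2ζωₙs + ωₙ²: ωₙ = √28 ≈ 5.292 rad/s and ζ = 3/(2·√28) ≈ 0.2835.
ζωₙ = 3/2 = 1.5, so ω_d = ωₙ√(1−ζ²) = √(ωₙ² − (ζωₙ)²) = √(28 − 1.5²) = √25.75 ≈ 5.074 rad/s.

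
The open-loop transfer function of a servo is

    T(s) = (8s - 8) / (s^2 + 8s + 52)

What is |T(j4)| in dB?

|T(j4)|_dB ≈ -3.29 dB

Substitute s = j4: numerator = -8 + j32, denominator = 36 + j32.
|T(j4)| = |-8 + j32| / |36 + j32| = 32.985 / 48.166 ≈ 0.6848.
In decibels: 20·log₁₀(0.6848) ≈ -3.29 dB.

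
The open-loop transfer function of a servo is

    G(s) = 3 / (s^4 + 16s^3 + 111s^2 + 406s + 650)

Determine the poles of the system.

s = -3 ± 4j, -5 ± j

The poles are the roots of the denominator s^4 + 16s^3 + 111s^2 + 406s + 650 = 0.
No real roots exist; factor into two real quadratics: (s^2 + 6s + 25)(s^2 + 10s + 26) = 0.
Each quadratic gives a conjugate pair via the quadratic formula.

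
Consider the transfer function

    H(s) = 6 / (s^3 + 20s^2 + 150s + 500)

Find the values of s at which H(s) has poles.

s = -5 + 5j, -5 - 5j, -10

The poles are the roots of the denominator s^3 + 20s^2 + 150s + 500 = 0.
Trying s = -10: the polynomial evaluates to 0, so (s + 10) is a factor.
Dividing out leaves s^2 + 10s + 50 = 0.
The quadratic formula then gives s = -5 ± 5j.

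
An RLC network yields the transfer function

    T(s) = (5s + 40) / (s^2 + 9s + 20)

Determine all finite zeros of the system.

s = -8

Set the numerator to zero: 5s + 40 = 0, i.e. 5·(s + 8) = 0.
So s = -8.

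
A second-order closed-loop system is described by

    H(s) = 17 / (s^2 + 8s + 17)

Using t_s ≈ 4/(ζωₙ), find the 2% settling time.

Comparing s^2 + 8s + 17 to s^2 + 2ζωₙs + ωₙ²: ωₙ = √17 ≈ 4.123 rad/s and ζ = 8/(2·√17) ≈ 0.9701.
ζωₙ = 8/2 = 4, so t_s ≈ 4/(ζωₙ) = 4/4 = 1 s.

t_s ≈ 1 s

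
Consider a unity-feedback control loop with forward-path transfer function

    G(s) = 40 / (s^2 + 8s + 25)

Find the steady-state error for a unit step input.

e_ss = 0.3846

G(s) has no poles at the origin.
This is a Type 0 system. Kp = lim_{s→0} G(s) = 40/25 = 8/5.
e_ss = 1/(1 + Kp) = 1/(1 + 8/5) = 5/13 ≈ 0.3846.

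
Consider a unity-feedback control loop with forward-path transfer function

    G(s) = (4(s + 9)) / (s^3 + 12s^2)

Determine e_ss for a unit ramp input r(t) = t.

G(s) has 2 poles at the origin.
This is a Type 2 system; for a ramp input the steady-state error is zero.

e_ss = 0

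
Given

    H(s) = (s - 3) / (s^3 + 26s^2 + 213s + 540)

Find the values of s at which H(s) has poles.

The poles are the roots of the denominator s^3 + 26s^2 + 213s + 540 = 0.
Trying s = -5: the polynomial evaluates to 0, so (s + 5) is a factor.
Dividing out leaves s^2 + 21s + 108 = 0.
Factoring the quadratic: (s + 12)(s + 9) = 0.

s = -5, -12, -9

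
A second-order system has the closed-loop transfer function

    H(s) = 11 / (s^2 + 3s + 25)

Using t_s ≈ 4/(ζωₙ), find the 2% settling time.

Comparing s^2 + 3s + 25 to s^2 + 2ζωₙs + ωₙ²: ωₙ = 5 rad/s and ζ = 3/(2·5) = 0.3.
ζωₙ = 3/2 = 1.5, so t_s ≈ 4/(ζωₙ) = 4/1.5 ≈ 2.667 s.

t_s ≈ 2.667 s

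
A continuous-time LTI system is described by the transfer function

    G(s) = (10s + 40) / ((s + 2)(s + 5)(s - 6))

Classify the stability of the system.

unstable

The poles can be read from the denominator factors: s = -2, -5, 6.
Since the pole(s) at s = 6 lie in the right half-plane, the system is unstable.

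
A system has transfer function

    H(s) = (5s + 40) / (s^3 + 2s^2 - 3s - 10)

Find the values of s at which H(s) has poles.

The poles are the roots of the denominator s^3 + 2s^2 - 3s - 10 = 0.
Trying s = 2: the polynomial evaluates to 0, so (s - 2) is a factor.
Dividing out leaves s^2 + 4s + 5 = 0.
The quadratic formula then gives s = -2 ± 1j.

s = -2 + j, -2 - j, 2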